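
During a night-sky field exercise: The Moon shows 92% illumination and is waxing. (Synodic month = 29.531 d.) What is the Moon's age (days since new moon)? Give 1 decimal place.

cos θ = 1 − 2f = -0.840, giving a principal value of 147.1°.
The Moon is waxing (0°–180°), so θ = 147.1° directly.
That fraction of the synodic month is 147.1/360 × 29.531 d ≈ 12.07 d.

12.1 days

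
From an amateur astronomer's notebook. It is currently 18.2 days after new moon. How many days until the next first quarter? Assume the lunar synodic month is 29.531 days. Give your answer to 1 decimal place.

First quarter occurs at elongation 90°, i.e. at age 29.531 × 90/360 = 7.383 d.
Already past this cycle's first quarter; the next is at 7.383 + 29.531 = 36.914 d, so 36.914 − 18.2 = 18.714 days.

18.7 days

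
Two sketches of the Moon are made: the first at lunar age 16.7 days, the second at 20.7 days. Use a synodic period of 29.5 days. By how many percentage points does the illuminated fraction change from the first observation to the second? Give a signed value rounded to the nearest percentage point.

-31 pp

θ₁ = 360° × 16.7/29.5 = 203.8°, f₁ = (1 − cos θ₁)/2 = 0.957.
θ₂ = 360° × 20.7/29.5 = 252.6°, f₂ = (1 − cos θ₂)/2 = 0.649.
Change = f₂ − f₁ = -0.308 → -31 percentage points.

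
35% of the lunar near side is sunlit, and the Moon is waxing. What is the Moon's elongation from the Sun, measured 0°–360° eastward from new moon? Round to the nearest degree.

From f = (1 − cos θ)/2: cos θ = 1 − 2×0.35 = 0.300; arccos → 72.5°.
Before full moon the principal value applies: θ = 72.5°.

73°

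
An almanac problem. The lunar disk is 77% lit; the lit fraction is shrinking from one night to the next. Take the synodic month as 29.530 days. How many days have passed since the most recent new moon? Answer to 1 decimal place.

From f = (1 − cos θ)/2: cos θ = 1 − 2×0.77 = -0.540; arccos → 122.7°.
Since the Moon is past full (waning), take the reflex angle: θ = 360° − 122.7° = 237.3°.
At 360°/29.530 d per day, 237.3° corresponds to 19.47 days.

19.5 days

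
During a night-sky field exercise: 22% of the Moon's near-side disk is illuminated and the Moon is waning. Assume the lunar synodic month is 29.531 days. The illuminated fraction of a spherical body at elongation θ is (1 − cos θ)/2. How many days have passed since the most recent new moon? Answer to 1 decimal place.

From f = (1 − cos θ)/2: cos θ = 1 − 2×0.22 = 0.560; arccos → 55.9°.
Since the Moon is past full (waning), take the reflex angle: θ = 360° − 55.9° = 304.1°.
Age = 29.531 × 304.1°/360° ≈ 24.94 days.

24.9 days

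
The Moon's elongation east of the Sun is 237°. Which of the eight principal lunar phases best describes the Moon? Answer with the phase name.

The waning gibbous sector spans roughly 202°–248°; 237° falls inside it.

waning gibbous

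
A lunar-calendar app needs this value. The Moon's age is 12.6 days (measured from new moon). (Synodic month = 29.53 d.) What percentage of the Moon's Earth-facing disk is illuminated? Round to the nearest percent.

95%

The Moon has covered 12.6/29.53 of its cycle, so θ ≈ 360° × 12.6/29.53 = 153.6°.
cos 153.6° = (-0.896), so f = (1 − (-0.896))/2 = 0.948, so 95%.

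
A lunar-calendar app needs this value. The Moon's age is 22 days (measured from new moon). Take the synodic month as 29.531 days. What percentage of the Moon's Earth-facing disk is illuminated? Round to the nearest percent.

52%

The Moon has covered 22/29.531 of its cycle, so θ ≈ 360° × 22/29.531 = 268.2°.
cos 268.2° = (-0.032), so f = (1 − (-0.032))/2 = 0.516, so 52%.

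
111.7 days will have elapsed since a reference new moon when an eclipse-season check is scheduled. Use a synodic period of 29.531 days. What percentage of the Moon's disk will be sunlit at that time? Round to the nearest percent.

40%

111.7/29.531 = 3.782 lunations, so 3 complete cycles and 23.11 d into the next.
Elongation θ = 360° × 23.11/29.531 ≈ 281.7°.
With cos θ = 0.203, the lit fraction is (1 − 0.203)/2 ≈ 0.399, so 40%.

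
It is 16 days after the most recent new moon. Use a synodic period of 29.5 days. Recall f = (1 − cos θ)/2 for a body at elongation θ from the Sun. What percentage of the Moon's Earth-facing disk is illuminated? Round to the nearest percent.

98%

Elongation θ = 360° × 16/29.5 ≈ 195.3°.
cos 195.3° = (-0.965), so f = (1 − (-0.965))/2 = 0.982, so 98%.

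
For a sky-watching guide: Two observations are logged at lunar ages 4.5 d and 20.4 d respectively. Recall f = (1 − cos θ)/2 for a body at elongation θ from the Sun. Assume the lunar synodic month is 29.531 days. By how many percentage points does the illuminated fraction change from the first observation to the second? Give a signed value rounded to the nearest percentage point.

+47 percentage points

θ₁ = 360° × 4.5/29.531 = 54.9°, f₁ = (1 − cos θ₁)/2 = 0.212.
θ₂ = 360° × 20.4/29.531 = 248.7°, f₂ = (1 − cos θ₂)/2 = 0.682.
Change = f₂ − f₁ = +0.470 → +47 percentage points.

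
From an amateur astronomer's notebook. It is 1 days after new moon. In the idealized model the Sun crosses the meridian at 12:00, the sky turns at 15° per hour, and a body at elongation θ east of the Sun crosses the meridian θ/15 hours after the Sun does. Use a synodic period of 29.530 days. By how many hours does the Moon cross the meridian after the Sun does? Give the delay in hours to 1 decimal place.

0.8 h

Elongation θ = 360° × 1/29.530 ≈ 12.2°.
At 15° of sky rotation per hour, 12.2° corresponds to a 0.81 h lag.
So the Moon crosses the meridian 0.81 h after the Sun.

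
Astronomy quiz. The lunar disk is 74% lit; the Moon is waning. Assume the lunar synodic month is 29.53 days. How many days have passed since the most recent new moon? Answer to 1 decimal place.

From f = (1 − cos θ)/2: cos θ = 1 − 2×0.74 = -0.480; arccos → 118.7°.
Waning ⇒ past full, so θ = 360° − 118.7° = 241.3°.
That fraction of the synodic month is 241.3/360 × 29.53 d ≈ 19.79 d.

19.8 days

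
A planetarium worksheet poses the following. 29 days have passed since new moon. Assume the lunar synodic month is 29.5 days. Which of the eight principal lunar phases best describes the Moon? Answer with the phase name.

new moon

At 29/29.5 of the cycle, θ ≈ 354° — the new moon range.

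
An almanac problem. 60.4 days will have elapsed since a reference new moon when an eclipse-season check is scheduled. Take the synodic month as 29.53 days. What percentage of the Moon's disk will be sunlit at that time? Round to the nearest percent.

2%

60.4 d spans 2 complete synodic months (2 × 29.53 = 59.06 d) plus 1.34 d.
Phase angle: θ = 360°·(1.34 d)/(29.53 d) = 16.3°.
cos 16.3° = 0.960, so f = (1 − 0.960)/2 = 0.020, so 2%.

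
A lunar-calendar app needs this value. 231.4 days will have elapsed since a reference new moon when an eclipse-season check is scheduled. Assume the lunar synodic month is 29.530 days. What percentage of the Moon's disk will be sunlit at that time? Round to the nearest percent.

231.4 d spans 7 complete synodic months (7 × 29.530 = 206.71 d) plus 24.69 d.
The Moon has covered 24.69/29.530 of its cycle, so θ ≈ 360° × 24.69/29.530 = 301.0°.
cos 301.0° = 0.515, so f = (1 − 0.515)/2 = 0.243, so 24%.

24%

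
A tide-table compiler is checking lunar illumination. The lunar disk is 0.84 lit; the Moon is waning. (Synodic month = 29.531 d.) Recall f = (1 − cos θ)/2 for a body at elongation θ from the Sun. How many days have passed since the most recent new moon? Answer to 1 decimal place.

18.6 days

cos θ = 1 − 2f = -0.680, giving a principal value of 132.8°.
Waning ⇒ past full, so θ = 360° − 132.8° = 227.2°.
At 360°/29.531 d per day, 227.2° corresponds to 18.63 days.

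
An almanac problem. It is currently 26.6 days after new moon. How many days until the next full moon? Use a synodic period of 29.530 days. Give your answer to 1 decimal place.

Full moon is 0.5 of the way through the cycle: age 0.5 × 29.530 = 14.765 d.
This lunation's full moon (14.765 d) has passed, so add one period: 44.295 − 26.6 = 17.695 days.

17.7 days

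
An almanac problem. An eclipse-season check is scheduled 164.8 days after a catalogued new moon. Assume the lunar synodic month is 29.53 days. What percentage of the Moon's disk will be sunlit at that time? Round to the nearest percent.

Reduce mod P: 164.8 − 5×29.53 = 17.15 d into the current lunation.
Phase angle: θ = 360°·(17.15 d)/(29.53 d) = 209.1°.
With cos θ = (-0.874), the lit fraction is (1 − (-0.874))/2 ≈ 0.937, so 94%.

94%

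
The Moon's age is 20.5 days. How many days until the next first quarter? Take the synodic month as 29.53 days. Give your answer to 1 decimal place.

16.4 days

First quarter is 0.25 of the way through the cycle: age 0.25 × 29.53 = 7.383 d.
Already past this cycle's first quarter; the next is at 7.383 + 29.53 = 36.913 d, so 36.913 − 20.5 = 16.413 days.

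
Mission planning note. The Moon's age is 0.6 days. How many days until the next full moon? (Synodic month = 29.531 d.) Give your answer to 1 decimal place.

Full moon is 0.5 of the way through the cycle: age 0.5 × 29.531 = 14.765 d.
So 14.165 days remain (14.765 − 0.6).

14.2 days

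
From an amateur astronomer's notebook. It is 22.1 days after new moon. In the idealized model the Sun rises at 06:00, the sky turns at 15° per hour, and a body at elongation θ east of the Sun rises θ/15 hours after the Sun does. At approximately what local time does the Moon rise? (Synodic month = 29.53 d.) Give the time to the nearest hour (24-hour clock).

The Moon has covered 22.1/29.53 of its cycle, so θ ≈ 360° × 22.1/29.53 = 269.4°.
The Moon trails the Sun by θ/15 = 269.4/15 ≈ 17.96 hours.
06:00 + 17.96 h ≈ 23:58 → 00:00 to the nearest hour.

00:00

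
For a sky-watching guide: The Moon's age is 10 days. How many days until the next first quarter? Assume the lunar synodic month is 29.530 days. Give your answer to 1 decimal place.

26.9 days

First quarter occurs at elongation 90°, i.e. at age 29.530 × 90/360 = 7.383 d.
Already past this cycle's first quarter; the next is at 7.383 + 29.530 = 36.913 d, so 36.913 − 10 = 26.913 days.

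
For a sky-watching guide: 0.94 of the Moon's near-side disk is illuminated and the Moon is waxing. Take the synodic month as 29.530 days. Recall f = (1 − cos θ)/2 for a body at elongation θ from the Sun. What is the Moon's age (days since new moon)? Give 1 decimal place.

Invert f = (1 − cos θ)/2 to get cos θ = 1 − 2(0.94) = -0.880, hence θ₀ = arccos -0.880 = 151.6°.
The Moon is waxing (0°–180°), so θ = 151.6° directly.
Age = 29.530 × 151.6°/360° ≈ 12.44 days.

12.4 days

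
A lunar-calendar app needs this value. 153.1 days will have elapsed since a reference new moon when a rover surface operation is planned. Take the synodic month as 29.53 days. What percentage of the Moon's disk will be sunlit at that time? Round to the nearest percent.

30%

153.1 d spans 5 complete synodic months (5 × 29.53 = 147.65 d) plus 5.45 d.
Elongation θ = 360° × 5.45/29.53 ≈ 66.4°.
Illuminated fraction = (1 − cos 66.4°)/2 = (1 − 0.400)/2 ≈ 0.300, so 30%.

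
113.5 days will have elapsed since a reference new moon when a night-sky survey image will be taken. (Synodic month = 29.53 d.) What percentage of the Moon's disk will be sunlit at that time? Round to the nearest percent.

22%

113.5/29.53 = 3.844 lunations, so 3 complete cycles and 24.91 d into the next.
Elongation θ = 360° × 24.91/29.53 ≈ 303.7°.
With cos θ = 0.555, the lit fraction is (1 − 0.555)/2 ≈ 0.223, so 22%.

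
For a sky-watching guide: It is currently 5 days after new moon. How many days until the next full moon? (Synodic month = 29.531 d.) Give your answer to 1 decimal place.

Full moon is 0.5 of the way through the cycle: age 0.5 × 29.531 = 14.765 d.
That is 14.765 − 5 = 9.765 days ahead.

9.8 days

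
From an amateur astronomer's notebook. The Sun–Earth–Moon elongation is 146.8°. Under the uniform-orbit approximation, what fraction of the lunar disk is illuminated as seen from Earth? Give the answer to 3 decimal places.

0.918

Half-versine of 146.8°: (1 − (-0.837))/2 = 0.918.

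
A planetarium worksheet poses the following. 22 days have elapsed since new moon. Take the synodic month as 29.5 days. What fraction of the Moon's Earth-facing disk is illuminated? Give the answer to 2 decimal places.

Elongation θ = 360° × 22/29.5 ≈ 268.5°.
Illuminated fraction = (1 − cos 268.5°)/2 = (1 − (-0.027))/2 ≈ 0.513.

0.51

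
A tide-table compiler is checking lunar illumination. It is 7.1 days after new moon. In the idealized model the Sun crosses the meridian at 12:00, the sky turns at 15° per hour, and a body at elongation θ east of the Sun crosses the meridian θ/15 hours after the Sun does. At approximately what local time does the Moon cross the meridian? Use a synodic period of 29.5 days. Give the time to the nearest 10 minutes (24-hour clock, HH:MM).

Elongation θ = 360° × 7.1/29.5 ≈ 86.6°.
Delay after the Sun = 86.6° / (15°/h) ≈ 5.78 h.
12:00 + 5.776 h ≈ 17:47 → 17:50 to the nearest ten minutes.

17:50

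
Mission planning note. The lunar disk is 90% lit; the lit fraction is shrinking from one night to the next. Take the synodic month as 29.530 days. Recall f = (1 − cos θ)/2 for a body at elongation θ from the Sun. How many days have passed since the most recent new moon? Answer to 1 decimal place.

17.8 days

Invert f = (1 − cos θ)/2 to get cos θ = 1 − 2(0.90) = -0.800, hence θ₀ = arccos -0.800 = 143.1°.
Since the Moon is past full (waning), take the reflex angle: θ = 360° − 143.1° = 216.9°.
Age = 29.530 × 216.9°/360° ≈ 17.79 days.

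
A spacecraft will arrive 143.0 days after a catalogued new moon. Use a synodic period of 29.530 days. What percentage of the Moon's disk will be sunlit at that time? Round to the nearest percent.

143.0 d spans 4 complete synodic months (4 × 29.530 = 118.12 d) plus 24.88 d.
Elongation θ = 360° × 24.88/29.530 ≈ 303.3°.
cos 303.3° = 0.549, so f = (1 − 0.549)/2 = 0.225, so 23%.

23%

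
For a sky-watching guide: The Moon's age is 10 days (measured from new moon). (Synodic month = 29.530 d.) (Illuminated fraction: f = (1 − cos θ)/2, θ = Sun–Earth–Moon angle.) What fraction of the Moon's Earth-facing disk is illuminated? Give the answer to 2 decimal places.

Phase angle: θ = 360°·(10 d)/(29.530 d) = 121.9°.
Illuminated fraction = (1 − cos 121.9°)/2 = (1 − (-0.529))/2 ≈ 0.764.

0.76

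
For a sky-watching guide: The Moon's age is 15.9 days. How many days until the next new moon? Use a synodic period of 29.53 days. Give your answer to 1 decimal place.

13.6 days

One full lunation from the last new moon is 29.53 d; remaining = 29.53 − 15.9 = 13.630 d.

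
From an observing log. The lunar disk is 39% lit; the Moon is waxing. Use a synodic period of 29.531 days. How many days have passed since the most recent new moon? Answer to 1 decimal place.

From f = (1 − cos θ)/2: cos θ = 1 − 2×0.39 = 0.220; arccos → 77.3°.
Before full moon the principal value applies: θ = 77.3°.
Age = 29.531 × 77.3°/360° ≈ 6.34 days.

6.3 days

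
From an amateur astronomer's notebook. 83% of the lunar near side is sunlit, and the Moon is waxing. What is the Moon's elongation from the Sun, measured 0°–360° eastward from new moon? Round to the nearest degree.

Invert f = (1 − cos θ)/2 to get cos θ = 1 − 2(0.83) = -0.660, hence θ₀ = arccos -0.660 = 131.3°.
Waxing ⇒ before full, so θ = 131.3°.

131°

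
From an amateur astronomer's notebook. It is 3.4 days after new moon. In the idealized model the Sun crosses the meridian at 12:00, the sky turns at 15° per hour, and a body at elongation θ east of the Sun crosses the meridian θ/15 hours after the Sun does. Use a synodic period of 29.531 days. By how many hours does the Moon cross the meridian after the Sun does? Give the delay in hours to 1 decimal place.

2.8 h

Elongation θ = 360° × 3.4/29.531 ≈ 41.4°.
The Moon trails the Sun by θ/15 = 41.4/15 ≈ 2.76 hours.
So the Moon crosses the meridian 2.76 h after the Sun.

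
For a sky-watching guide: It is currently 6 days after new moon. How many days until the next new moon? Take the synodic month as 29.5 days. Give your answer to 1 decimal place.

23.5 days

The next new moon completes the synodic month: 29.5 − 6 = 23.500 days.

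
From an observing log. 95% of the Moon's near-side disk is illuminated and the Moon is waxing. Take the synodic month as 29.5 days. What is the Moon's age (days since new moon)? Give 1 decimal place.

Invert f = (1 − cos θ)/2 to get cos θ = 1 − 2(0.95) = -0.900, hence θ₀ = arccos -0.900 = 154.2°.
Waxing ⇒ before full, so θ = 154.2°.
That fraction of the synodic month is 154.2/360 × 29.5 d ≈ 12.63 d.

12.6 days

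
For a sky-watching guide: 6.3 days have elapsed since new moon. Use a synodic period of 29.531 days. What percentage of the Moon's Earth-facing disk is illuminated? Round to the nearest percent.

39%

The Moon has covered 6.3/29.531 of its cycle, so θ ≈ 360° × 6.3/29.531 = 76.8°.
Illuminated fraction = (1 − cos 76.8°)/2 = (1 − 0.228)/2 ≈ 0.386, so 39%.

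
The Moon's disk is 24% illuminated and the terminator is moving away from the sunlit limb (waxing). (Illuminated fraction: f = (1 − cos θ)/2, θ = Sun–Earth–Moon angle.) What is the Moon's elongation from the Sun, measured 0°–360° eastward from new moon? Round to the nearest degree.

Invert f = (1 − cos θ)/2 to get cos θ = 1 − 2(0.24) = 0.520, hence θ₀ = arccos 0.520 = 58.7°.
Waxing ⇒ before full, so θ = 58.7°.

59°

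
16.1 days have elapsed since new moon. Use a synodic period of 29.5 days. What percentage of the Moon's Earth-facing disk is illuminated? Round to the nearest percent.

Elongation θ = 360° × 16.1/29.5 ≈ 196.5°.
With cos θ = (-0.959), the lit fraction is (1 − (-0.959))/2 ≈ 0.979, so 98%.

98%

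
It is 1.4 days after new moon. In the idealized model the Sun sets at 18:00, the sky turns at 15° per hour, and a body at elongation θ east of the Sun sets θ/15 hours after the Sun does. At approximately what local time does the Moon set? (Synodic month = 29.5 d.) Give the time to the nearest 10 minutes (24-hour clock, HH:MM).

Elongation θ = 360° × 1.4/29.5 ≈ 17.1°.
Delay after the Sun = 17.1° / (15°/h) ≈ 1.14 h.
18:00 + 1.139 h ≈ 19:08 → 19:10 to the nearest ten minutes.

19:10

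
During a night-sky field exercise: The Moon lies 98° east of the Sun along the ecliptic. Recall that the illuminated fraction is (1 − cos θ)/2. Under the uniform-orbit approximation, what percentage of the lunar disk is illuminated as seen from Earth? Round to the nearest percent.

cos 98° = (-0.139), so f = (1 − (-0.139))/2 = 0.570, i.e. 57%.

57%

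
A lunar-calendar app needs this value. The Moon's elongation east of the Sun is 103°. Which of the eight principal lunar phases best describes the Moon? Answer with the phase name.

103° lies in the first quarter sector of the 8-phase cycle.

first quarter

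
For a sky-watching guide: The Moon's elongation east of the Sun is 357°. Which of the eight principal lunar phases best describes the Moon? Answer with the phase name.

357° lies in the new moon sector of the 8-phase cycle.

new moon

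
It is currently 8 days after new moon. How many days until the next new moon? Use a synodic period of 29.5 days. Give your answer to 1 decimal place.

One full lunation from the last new moon is 29.5 d; remaining = 29.5 − 8 = 21.500 d.

21.5 days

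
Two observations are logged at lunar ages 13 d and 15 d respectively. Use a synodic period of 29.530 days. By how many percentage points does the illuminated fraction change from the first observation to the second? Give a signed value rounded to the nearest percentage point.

First observation: θ = 360°·13/29.530 = 158.5°, so f = 0.965.
Second observation: θ = 182.9°, f = 0.999.
Δf = 0.999 − 0.965 = +0.034, i.e. +3 pp.

+3 pp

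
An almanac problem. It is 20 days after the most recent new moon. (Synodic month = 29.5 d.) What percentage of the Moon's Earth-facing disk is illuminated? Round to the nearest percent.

72%

The Moon has covered 20/29.5 of its cycle, so θ ≈ 360° × 20/29.5 = 244.1°.
Illuminated fraction = (1 − cos 244.1°)/2 = (1 − (-0.437))/2 ≈ 0.719, so 72%.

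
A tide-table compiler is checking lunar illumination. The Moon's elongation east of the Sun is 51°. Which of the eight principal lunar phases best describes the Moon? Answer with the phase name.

The waxing crescent sector spans roughly 22°–68°; 51° falls inside it.

waxing crescent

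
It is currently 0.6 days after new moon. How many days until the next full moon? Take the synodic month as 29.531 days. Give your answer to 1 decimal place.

14.2 days

Full moon is 0.5 of the way through the cycle: age 0.5 × 29.531 = 14.765 d.
So 14.165 days remain (14.765 − 0.6).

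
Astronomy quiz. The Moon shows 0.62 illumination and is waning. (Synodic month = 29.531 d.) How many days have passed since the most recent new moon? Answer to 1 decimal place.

Invert f = (1 − cos θ)/2 to get cos θ = 1 − 2(0.62) = -0.240, hence θ₀ = arccos -0.240 = 103.9°.
Waning ⇒ past full, so θ = 360° − 103.9° = 256.1°.
Age = 29.531 × 256.1°/360° ≈ 21.01 days.

21.0 days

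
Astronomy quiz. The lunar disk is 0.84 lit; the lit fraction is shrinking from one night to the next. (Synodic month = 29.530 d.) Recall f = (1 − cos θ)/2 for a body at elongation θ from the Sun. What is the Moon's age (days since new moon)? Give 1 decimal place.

18.6 days

Invert f = (1 − cos θ)/2 to get cos θ = 1 − 2(0.84) = -0.680, hence θ₀ = arccos -0.680 = 132.8°.
A waning Moon lies in 180°–360°, so θ = 360° − 132.8° = 227.2°.
That fraction of the synodic month is 227.2/360 × 29.530 d ≈ 18.63 d.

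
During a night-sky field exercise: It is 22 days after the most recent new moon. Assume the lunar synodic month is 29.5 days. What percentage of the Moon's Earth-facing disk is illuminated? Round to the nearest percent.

51%

Phase angle: θ = 360°·(22 d)/(29.5 d) = 268.5°.
cos 268.5° = (-0.027), so f = (1 − (-0.027))/2 = 0.513, so 51%.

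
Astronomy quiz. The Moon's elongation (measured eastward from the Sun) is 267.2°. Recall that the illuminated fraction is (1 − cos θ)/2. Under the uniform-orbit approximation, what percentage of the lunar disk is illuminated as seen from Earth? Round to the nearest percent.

52%

f = (1 − cos 267.2°)/2 = (1 − (-0.049))/2 ≈ 0.524, i.e. 52%.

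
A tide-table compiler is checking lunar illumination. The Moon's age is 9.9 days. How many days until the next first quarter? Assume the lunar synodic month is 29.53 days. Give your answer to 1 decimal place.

27.0 days

First quarter occurs at elongation 90°, i.e. at age 29.53 × 90/360 = 7.383 d.
Already past this cycle's first quarter; the next is at 7.383 + 29.53 = 36.913 d, so 36.913 − 9.9 = 27.013 days.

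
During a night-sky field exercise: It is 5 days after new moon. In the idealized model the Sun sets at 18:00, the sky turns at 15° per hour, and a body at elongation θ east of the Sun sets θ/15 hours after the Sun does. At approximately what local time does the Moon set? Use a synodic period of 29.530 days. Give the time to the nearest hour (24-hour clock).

22:00

Phase angle: θ = 360°·(5 d)/(29.530 d) = 61.0°.
At 15° of sky rotation per hour, 61.0° corresponds to a 4.06 h lag.
18:00 + 4.06 h ≈ 22:04 → 22:00 to the nearest hour.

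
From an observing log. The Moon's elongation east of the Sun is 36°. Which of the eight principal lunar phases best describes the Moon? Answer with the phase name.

waxing crescent

36° lies in the waxing crescent sector of the 8-phase cycle.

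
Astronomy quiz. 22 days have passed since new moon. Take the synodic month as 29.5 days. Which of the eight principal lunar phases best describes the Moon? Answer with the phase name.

last quarter

θ ≈ 360° × 22/29.5 = 268°, which falls in the last quarter sector.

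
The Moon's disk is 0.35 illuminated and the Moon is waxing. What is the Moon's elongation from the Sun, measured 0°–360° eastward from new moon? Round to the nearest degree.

73°

From f = (1 − cos θ)/2: cos θ = 1 − 2×0.35 = 0.300; arccos → 72.5°.
Waxing ⇒ before full, so θ = 72.5°.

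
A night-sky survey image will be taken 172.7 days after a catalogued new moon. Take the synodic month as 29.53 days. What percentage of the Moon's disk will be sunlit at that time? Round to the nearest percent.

21%

172.7 d spans 5 complete synodic months (5 × 29.53 = 147.65 d) plus 25.05 d.
Elongation θ = 360° × 25.05/29.53 ≈ 305.4°.
Illuminated fraction = (1 − cos 305.4°)/2 = (1 − 0.579)/2 ≈ 0.210, so 21%.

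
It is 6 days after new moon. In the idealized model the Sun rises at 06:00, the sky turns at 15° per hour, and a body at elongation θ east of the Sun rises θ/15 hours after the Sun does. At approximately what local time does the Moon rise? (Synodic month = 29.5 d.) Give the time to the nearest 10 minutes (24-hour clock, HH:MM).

10:50

The Moon has covered 6/29.5 of its cycle, so θ ≈ 360° × 6/29.5 = 73.2°.
The Moon trails the Sun by θ/15 = 73.2/15 ≈ 4.88 hours.
06:00 + 4.881 h ≈ 10:53 → 10:50 to the nearest ten minutes.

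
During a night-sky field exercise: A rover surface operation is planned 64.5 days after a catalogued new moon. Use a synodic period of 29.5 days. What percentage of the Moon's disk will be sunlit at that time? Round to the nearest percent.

Reduce mod P: 64.5 − 2×29.5 = 5.50 d into the current lunation.
Elongation θ = 360° × 5.50/29.5 ≈ 67.1°.
With cos θ = 0.389, the lit fraction is (1 − 0.389)/2 ≈ 0.306, so 31%.

31%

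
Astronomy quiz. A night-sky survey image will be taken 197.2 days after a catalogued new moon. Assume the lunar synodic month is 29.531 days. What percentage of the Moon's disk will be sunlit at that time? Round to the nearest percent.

72%

197.2/29.531 = 6.678 lunations, so 6 complete cycles and 20.01 d into the next.
The Moon has covered 20.01/29.531 of its cycle, so θ ≈ 360° × 20.01/29.531 = 244.0°.
cos 244.0° = (-0.439), so f = (1 − (-0.439))/2 = 0.719, so 72%.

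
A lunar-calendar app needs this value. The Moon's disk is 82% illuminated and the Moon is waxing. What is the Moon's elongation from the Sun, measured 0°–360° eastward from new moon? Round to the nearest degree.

130°

Invert f = (1 − cos θ)/2 to get cos θ = 1 − 2(0.82) = -0.640, hence θ₀ = arccos -0.640 = 129.8°.
Waxing ⇒ before full, so θ = 129.8°.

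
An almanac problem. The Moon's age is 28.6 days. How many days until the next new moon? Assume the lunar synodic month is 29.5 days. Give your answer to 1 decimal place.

0.9 days

One full lunation from the last new moon is 29.5 d; remaining = 29.5 − 28.6 = 0.900 d.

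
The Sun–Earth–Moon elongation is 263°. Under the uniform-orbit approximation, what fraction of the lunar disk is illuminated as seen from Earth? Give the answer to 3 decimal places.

cos 263° = (-0.122), so f = (1 − (-0.122))/2 = 0.561.

0.561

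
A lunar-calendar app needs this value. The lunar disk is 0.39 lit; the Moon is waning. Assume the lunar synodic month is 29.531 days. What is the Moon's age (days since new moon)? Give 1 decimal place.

23.2 days

Invert f = (1 − cos θ)/2 to get cos θ = 1 − 2(0.39) = 0.220, hence θ₀ = arccos 0.220 = 77.3°.
Waning ⇒ past full, so θ = 360° − 77.3° = 282.7°.
That fraction of the synodic month is 282.7/360 × 29.531 d ≈ 23.19 d.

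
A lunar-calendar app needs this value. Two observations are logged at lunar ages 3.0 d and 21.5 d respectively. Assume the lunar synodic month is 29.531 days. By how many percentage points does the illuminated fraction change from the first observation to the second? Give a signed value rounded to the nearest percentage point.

+47 pp

θ₁ = 360° × 3.0/29.531 = 36.6°, f₁ = (1 − cos θ₁)/2 = 0.098.
θ₂ = 360° × 21.5/29.531 = 262.1°, f₂ = (1 − cos θ₂)/2 = 0.569.
Change = f₂ − f₁ = +0.470 → +47 percentage points.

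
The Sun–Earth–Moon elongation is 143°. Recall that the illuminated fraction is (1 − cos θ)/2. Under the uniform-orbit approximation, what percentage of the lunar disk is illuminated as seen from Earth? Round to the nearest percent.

90%

f = (1 − cos 143°)/2 = (1 − (-0.799))/2 ≈ 0.899, i.e. 90%.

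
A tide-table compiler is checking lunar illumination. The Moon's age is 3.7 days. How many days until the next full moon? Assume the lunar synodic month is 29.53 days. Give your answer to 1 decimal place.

11.1 days

Full moon is 0.5 of the way through the cycle: age 0.5 × 29.53 = 14.765 d.
That is 14.765 − 3.7 = 11.065 days ahead.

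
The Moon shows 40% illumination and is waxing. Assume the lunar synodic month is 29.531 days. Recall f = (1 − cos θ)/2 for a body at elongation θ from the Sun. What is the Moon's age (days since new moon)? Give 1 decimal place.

cos θ = 1 − 2f = 0.200, giving a principal value of 78.5°.
The Moon is waxing (0°–180°), so θ = 78.5° directly.
Age = 29.531 × 78.5°/360° ≈ 6.44 days.

6.4 days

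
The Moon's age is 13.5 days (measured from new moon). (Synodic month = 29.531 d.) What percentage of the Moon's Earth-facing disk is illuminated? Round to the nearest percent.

98%

The Moon has covered 13.5/29.531 of its cycle, so θ ≈ 360° × 13.5/29.531 = 164.6°.
cos 164.6° = (-0.964), so f = (1 − (-0.964))/2 = 0.982, so 98%.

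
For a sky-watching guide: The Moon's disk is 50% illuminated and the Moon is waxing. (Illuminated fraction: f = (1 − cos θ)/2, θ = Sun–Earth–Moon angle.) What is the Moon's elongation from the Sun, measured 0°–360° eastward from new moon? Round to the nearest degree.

cos θ = 1 − 2f = 0.000, giving a principal value of 90.0°.
Waxing ⇒ before full, so θ = 90.0°.

90°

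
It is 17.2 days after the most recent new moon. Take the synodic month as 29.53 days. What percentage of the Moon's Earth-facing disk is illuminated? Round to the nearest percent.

Elongation θ = 360° × 17.2/29.53 ≈ 209.7°.
cos 209.7° = (-0.869), so f = (1 − (-0.869))/2 = 0.934, so 93%.

93%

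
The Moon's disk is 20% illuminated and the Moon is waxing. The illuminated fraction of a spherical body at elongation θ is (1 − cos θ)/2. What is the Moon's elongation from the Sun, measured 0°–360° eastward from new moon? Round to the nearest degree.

53°

cos θ = 1 − 2f = 0.600, giving a principal value of 53.1°.
The Moon is waxing (0°–180°), so θ = 53.1° directly.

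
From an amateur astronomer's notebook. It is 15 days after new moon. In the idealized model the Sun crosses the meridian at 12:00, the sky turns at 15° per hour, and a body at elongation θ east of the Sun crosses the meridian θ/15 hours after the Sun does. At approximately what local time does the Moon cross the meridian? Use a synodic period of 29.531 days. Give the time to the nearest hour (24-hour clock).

00:00

Phase angle: θ = 360°·(15 d)/(29.531 d) = 182.9°.
The Moon trails the Sun by θ/15 = 182.9/15 ≈ 12.19 hours.
12:00 + 12.19 h ≈ 00:11 → 00:00 to the nearest hour.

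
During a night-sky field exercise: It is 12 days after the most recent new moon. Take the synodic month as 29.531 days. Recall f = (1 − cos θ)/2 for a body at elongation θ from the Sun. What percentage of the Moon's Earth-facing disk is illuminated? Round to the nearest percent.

92%

Phase angle: θ = 360°·(12 d)/(29.531 d) = 146.3°.
cos 146.3° = (-0.832), so f = (1 − (-0.832))/2 = 0.916, so 92%.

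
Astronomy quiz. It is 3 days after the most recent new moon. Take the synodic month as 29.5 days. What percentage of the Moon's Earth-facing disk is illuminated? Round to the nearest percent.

Elongation θ = 360° × 3/29.5 ≈ 36.6°.
Illuminated fraction = (1 − cos 36.6°)/2 = (1 − 0.803)/2 ≈ 0.099, so 10%.

10%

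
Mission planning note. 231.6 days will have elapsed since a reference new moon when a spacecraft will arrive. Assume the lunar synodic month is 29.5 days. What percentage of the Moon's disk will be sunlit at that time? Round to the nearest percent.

20%

Reduce mod P: 231.6 − 7×29.5 = 25.10 d into the current lunation.
Phase angle: θ = 360°·(25.10 d)/(29.5 d) = 306.3°.
Illuminated fraction = (1 − cos 306.3°)/2 = (1 − 0.592)/2 ≈ 0.204, so 20%.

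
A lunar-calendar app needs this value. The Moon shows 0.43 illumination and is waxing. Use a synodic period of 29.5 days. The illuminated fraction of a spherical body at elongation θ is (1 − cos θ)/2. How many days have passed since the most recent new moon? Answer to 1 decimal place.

6.7 days

Invert f = (1 − cos θ)/2 to get cos θ = 1 − 2(0.43) = 0.140, hence θ₀ = arccos 0.140 = 82.0°.
Waxing ⇒ before full, so θ = 82.0°.
That fraction of the synodic month is 82.0/360 × 29.5 d ≈ 6.72 d.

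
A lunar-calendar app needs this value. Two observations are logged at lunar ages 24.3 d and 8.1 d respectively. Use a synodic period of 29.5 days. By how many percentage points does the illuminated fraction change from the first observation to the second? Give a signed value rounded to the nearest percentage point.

+30 percentage points

First observation: θ = 360°·24.3/29.5 = 296.5°, so f = 0.277.
Second observation: θ = 98.8°, f = 0.577.
Δf = 0.577 − 0.277 = +0.300, i.e. +30 pp.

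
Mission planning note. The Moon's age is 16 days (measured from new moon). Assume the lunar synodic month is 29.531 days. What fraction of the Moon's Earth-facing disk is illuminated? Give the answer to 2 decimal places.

The Moon has covered 16/29.531 of its cycle, so θ ≈ 360° × 16/29.531 = 195.0°.
Illuminated fraction = (1 − cos 195.0°)/2 = (1 − (-0.966))/2 ≈ 0.983.

0.98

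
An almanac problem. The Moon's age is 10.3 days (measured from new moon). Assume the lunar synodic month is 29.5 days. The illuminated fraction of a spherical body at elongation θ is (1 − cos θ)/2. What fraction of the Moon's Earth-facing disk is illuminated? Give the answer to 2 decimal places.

Phase angle: θ = 360°·(10.3 d)/(29.5 d) = 125.7°.
With cos θ = (-0.583), the lit fraction is (1 − (-0.583))/2 ≈ 0.792.

0.79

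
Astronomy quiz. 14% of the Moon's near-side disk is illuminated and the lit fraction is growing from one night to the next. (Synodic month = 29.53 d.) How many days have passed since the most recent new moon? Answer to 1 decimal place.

3.6 days

Invert f = (1 − cos θ)/2 to get cos θ = 1 − 2(0.14) = 0.720, hence θ₀ = arccos 0.720 = 43.9°.
The Moon is waxing (0°–180°), so θ = 43.9° directly.
Age = 29.53 × 43.9°/360° ≈ 3.60 days.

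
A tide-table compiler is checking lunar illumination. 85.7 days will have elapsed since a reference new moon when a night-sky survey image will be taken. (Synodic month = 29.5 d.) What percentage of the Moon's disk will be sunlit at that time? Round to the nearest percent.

9%

85.7/29.5 = 2.905 lunations, so 2 complete cycles and 26.70 d into the next.
The Moon has covered 26.70/29.5 of its cycle, so θ ≈ 360° × 26.70/29.5 = 325.8°.
cos 325.8° = 0.827, so f = (1 − 0.827)/2 = 0.086, so 9%.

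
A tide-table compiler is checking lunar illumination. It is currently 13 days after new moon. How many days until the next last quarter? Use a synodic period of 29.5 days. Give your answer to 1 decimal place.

Last quarter occurs at elongation 270°, i.e. at age 29.5 × 270/360 = 22.125 d.
That is 22.125 − 13 = 9.125 days ahead.

9.1 days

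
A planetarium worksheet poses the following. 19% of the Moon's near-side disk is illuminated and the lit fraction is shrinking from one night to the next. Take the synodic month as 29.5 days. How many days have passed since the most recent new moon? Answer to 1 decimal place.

25.3 days

cos θ = 1 − 2f = 0.620, giving a principal value of 51.7°.
Since the Moon is past full (waning), take the reflex angle: θ = 360° − 51.7° = 308.3°.
Age = 29.5 × 308.3°/360° ≈ 25.26 days.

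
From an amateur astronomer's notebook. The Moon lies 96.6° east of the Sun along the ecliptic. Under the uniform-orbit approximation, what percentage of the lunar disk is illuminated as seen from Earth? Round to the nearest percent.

56%

Half-versine of 96.6°: (1 − (-0.115))/2 = 0.557, i.e. 56%.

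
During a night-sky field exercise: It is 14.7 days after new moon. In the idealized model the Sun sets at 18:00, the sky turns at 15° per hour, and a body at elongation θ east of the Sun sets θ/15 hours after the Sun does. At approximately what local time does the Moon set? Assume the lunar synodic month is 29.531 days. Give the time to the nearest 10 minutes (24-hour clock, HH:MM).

The Moon has covered 14.7/29.531 of its cycle, so θ ≈ 360° × 14.7/29.531 = 179.2°.
Delay after the Sun = 179.2° / (15°/h) ≈ 11.95 h.
18:00 + 11.947 h ≈ 05:57 → 06:00 to the nearest ten minutes.

06:00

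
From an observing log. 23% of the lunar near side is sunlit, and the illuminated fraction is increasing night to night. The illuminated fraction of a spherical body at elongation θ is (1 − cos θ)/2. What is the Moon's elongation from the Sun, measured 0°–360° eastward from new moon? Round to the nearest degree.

57°

Invert f = (1 − cos θ)/2 to get cos θ = 1 − 2(0.23) = 0.540, hence θ₀ = arccos 0.540 = 57.3°.
The Moon is waxing (0°–180°), so θ = 57.3° directly.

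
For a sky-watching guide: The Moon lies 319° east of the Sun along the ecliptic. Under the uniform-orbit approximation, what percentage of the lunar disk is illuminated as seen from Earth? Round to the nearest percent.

12%

f = (1 − cos 319°)/2 = (1 − 0.755)/2 ≈ 0.123, i.e. 12%.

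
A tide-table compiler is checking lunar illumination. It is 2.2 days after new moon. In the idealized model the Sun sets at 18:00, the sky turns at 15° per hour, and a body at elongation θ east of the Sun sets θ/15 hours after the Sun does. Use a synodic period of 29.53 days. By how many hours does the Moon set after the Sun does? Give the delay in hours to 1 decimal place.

Phase angle: θ = 360°·(2.2 d)/(29.53 d) = 26.8°.
The Moon trails the Sun by θ/15 = 26.8/15 ≈ 1.79 hours.
So the Moon sets 1.79 h after the Sun.

1.8 h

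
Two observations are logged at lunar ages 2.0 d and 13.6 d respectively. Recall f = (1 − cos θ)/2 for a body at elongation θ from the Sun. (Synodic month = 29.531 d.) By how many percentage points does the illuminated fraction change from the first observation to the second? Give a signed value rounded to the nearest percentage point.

First observation: θ = 360°·2.0/29.531 = 24.4°, so f = 0.045.
Second observation: θ = 165.8°, f = 0.985.
Δf = 0.985 − 0.045 = +0.940, i.e. +94 pp.

+94 percentage points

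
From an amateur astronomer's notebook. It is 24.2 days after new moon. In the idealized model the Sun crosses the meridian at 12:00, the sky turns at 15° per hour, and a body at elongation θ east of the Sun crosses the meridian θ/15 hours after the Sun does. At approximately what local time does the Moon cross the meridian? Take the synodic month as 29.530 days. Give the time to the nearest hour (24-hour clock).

The Moon has covered 24.2/29.530 of its cycle, so θ ≈ 360° × 24.2/29.530 = 295.0°.
Delay after the Sun = 295.0° / (15°/h) ≈ 19.67 h.
12:00 + 19.67 h ≈ 07:40 → 08:00 to the nearest hour.

08:00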